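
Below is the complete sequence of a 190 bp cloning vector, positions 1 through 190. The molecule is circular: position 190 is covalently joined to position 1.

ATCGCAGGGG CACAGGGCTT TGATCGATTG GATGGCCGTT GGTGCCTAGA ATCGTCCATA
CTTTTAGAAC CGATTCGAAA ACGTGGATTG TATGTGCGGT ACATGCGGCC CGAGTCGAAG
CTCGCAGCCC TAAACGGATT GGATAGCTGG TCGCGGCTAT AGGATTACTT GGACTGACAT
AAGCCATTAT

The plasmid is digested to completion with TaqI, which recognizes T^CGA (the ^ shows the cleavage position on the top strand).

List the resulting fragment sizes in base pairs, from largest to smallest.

TaqI sites (TCGA) start at positions 24, 75, 115.
TaqI cuts after the first base of each site, so after positions 24, 75, 115.
Circular molecule, 3 cuts → 3 fragments:
  25–75 → 51 bp
  76–115 → 40 bp
  116–190 then 1–24 → 75 + 24 = 99 bp
Sorted largest to smallest: 99, 51, 40 bp.

99, 51, 40 bp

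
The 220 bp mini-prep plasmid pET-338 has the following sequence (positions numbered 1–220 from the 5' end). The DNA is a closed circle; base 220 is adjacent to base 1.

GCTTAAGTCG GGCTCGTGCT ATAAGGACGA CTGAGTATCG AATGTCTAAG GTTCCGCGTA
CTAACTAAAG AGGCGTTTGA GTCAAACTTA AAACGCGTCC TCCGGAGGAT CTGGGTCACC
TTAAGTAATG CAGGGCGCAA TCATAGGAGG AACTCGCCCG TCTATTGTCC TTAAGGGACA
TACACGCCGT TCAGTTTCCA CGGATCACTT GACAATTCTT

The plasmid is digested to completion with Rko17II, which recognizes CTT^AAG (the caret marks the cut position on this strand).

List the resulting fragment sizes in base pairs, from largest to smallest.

Rko17II sites (CTTAAG) start at positions 2, 120, 170.
Rko17II cuts after base 3 of each site, so after positions 4, 122, 172.
Circular molecule, 3 cuts → 3 fragments:
  5–122 → 118 bp
  123–172 → 50 bp
  173–220 then 1–4 → 48 + 4 = 52 bp
Sorted largest to smallest: 118, 52, 50 bp.

118, 52, 50 bp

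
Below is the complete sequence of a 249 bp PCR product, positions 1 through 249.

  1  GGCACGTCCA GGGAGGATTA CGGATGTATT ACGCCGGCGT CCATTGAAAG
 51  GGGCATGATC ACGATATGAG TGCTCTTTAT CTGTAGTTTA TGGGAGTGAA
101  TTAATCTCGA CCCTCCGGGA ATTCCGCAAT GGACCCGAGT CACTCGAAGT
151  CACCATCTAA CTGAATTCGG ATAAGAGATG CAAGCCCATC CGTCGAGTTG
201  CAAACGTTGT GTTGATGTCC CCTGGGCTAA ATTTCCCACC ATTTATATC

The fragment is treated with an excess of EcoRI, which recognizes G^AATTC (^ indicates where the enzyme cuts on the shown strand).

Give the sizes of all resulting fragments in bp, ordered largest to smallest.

EcoRI sites (GAATTC) start at positions 119, 163.
EcoRI cuts after the first base of each site, so after positions 119, 163.
Linear molecule, 2 cuts → 3 fragments:
  1–119 → 119 bp
  120–163 → 44 bp
  164–249 → 86 bp
Sorted largest to smallest: 119, 86, 44 bp.

119, 86, 44 bp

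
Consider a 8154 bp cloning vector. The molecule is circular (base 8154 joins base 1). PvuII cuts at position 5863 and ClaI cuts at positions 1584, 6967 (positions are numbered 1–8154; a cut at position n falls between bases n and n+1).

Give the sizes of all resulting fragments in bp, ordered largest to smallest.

4279, 2771, 1104 bp

Combined cut positions (sorted): 1584, 5863, 6967.
Circular molecule, 3 cuts → 3 fragments:
  5863 − 1584 = 4279 bp
  6967 − 5863 = 1104 bp
  wrap: 8154 − 6967 + 1584 = 2771 bp
Sorted largest to smallest: 4279, 2771, 1104 bp.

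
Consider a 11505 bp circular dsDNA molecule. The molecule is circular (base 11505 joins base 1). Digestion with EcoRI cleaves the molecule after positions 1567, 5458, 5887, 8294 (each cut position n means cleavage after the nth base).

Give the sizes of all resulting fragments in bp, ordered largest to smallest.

4778, 3891, 2407, 429 bp

Circular molecule, 4 cuts → 4 fragments:
  5458 − 1567 = 3891 bp
  5887 − 5458 = 429 bp
  8294 − 5887 = 2407 bp
  wrap: 11505 − 8294 + 1567 = 4778 bp
Sorted largest to smallest: 4778, 3891, 2407, 429 bp.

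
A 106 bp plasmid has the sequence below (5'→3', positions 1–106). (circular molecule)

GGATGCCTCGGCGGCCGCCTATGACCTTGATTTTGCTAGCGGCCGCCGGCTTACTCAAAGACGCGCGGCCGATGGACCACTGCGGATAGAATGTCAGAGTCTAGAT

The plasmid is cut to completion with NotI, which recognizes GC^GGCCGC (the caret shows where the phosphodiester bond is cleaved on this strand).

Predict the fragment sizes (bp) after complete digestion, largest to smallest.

NotI sites (GCGGCCGC) start at positions 11, 39.
NotI cuts after base 2 of each site, so after positions 12, 40.
Circular molecule, 2 cuts → 2 fragments:
  13–40 → 28 bp
  41–106 then 1–12 → 66 + 12 = 78 bp
Sorted largest to smallest: 78, 28 bp.

78, 28 bp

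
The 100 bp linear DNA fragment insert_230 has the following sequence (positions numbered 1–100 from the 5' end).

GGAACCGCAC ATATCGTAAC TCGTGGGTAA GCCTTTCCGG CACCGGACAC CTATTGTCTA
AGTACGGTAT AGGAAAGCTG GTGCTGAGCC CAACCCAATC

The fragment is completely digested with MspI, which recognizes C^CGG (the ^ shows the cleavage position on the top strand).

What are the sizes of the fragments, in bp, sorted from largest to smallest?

57, 37, 6 bp

MspI sites (CCGG) start at positions 37, 43.
MspI cuts after the first base of each site, so after positions 37, 43.
Linear molecule, 2 cuts → 3 fragments:
  1–37 → 37 bp
  38–43 → 6 bp
  44–100 → 57 bp
Sorted largest to smallest: 57, 37, 6 bp.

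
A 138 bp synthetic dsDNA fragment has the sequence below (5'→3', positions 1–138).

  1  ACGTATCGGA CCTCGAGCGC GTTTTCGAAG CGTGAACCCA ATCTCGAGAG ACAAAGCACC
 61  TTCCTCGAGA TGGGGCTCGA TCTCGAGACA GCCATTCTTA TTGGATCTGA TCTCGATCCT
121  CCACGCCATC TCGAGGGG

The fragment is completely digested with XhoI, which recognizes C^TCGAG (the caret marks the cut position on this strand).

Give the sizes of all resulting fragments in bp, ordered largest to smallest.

XhoI sites (CTCGAG) start at positions 12, 43, 64, 82, 130.
XhoI cuts after the first base of each site, so after positions 12, 43, 64, 82, 130.
Linear molecule, 5 cuts → 6 fragments:
  1–12 → 12 bp
  13–43 → 31 bp
  44–64 → 21 bp
  65–82 → 18 bp
  83–130 → 48 bp
  131–138 → 8 bp
Sorted largest to smallest: 48, 31, 21, 18, 12, 8 bp.

48, 31, 21, 18, 12, 8 bp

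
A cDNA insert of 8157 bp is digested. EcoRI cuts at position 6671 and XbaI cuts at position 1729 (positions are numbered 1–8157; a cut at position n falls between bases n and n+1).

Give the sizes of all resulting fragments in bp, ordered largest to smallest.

Combined cut positions (sorted): 1729, 6671.
Linear molecule, 2 cuts → 3 fragments:
  1729 − 0 = 1729 bp
  6671 − 1729 = 4942 bp
  8157 − 6671 = 1486 bp
Sorted largest to smallest: 4942, 1729, 1486 bp.

4942, 1729, 1486 bp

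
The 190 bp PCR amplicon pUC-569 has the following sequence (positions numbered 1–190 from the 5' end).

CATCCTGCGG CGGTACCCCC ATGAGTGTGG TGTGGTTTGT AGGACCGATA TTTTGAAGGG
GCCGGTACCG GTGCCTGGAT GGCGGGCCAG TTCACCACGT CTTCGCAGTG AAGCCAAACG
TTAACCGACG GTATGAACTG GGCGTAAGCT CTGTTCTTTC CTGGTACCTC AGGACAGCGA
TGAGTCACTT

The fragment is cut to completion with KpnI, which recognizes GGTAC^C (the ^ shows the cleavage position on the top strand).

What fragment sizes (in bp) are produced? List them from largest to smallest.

KpnI sites (GGTACC) start at positions 12, 64, 163.
KpnI cuts after base 5 of each site (before the last base), so after positions 16, 68, 167.
Linear molecule, 3 cuts → 4 fragments:
  1–16 → 16 bp
  17–68 → 52 bp
  69–167 → 99 bp
  168–190 → 23 bp
Sorted largest to smallest: 99, 52, 23, 16 bp.

99, 52, 23, 16 bp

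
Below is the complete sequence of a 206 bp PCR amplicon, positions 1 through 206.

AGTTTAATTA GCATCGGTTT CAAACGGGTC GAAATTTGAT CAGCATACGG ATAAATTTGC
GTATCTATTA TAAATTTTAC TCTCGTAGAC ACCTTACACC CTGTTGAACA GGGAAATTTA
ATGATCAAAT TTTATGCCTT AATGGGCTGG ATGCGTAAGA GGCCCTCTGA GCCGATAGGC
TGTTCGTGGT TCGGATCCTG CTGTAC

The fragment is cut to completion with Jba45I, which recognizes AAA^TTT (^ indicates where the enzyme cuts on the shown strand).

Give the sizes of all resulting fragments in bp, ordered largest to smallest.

77, 42, 34, 21, 19, 13 bp

Jba45I sites (AAATTT) start at positions 32, 53, 72, 114, 127.
Jba45I cuts after base 3 of each site, so after positions 34, 55, 74, 116, 129.
Linear molecule, 5 cuts → 6 fragments:
  1–34 → 34 bp
  35–55 → 21 bp
  56–74 → 19 bp
  75–116 → 42 bp
  117–129 → 13 bp
  130–206 → 77 bp
Sorted largest to smallest: 77, 42, 34, 21, 19, 13 bp.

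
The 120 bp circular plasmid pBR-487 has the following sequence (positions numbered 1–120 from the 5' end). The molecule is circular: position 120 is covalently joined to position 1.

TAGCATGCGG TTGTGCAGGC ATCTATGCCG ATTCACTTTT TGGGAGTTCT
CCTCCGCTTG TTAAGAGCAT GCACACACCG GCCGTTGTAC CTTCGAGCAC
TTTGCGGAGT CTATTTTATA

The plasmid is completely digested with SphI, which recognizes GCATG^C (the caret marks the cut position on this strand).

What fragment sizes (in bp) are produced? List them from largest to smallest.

64, 56 bp

SphI sites (GCATGC) start at positions 3, 67.
SphI cuts after base 5 of each site (before the last base), so after positions 7, 71.
Circular molecule, 2 cuts → 2 fragments:
  8–71 → 64 bp
  72–120 then 1–7 → 49 + 7 = 56 bp
Sorted largest to smallest: 64, 56 bp.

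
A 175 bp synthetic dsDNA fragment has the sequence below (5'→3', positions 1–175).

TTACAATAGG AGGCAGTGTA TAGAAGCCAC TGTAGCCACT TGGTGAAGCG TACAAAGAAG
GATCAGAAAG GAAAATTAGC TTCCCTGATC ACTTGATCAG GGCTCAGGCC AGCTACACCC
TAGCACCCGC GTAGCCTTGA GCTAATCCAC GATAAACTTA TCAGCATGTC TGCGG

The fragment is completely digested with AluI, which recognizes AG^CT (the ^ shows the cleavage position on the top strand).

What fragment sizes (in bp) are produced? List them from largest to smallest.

79, 34, 33, 29 bp

AluI sites (AGCT) start at positions 78, 111, 140.
AluI cuts after base 2 of each site, so after positions 79, 112, 141.
Linear molecule, 3 cuts → 4 fragments:
  1–79 → 79 bp
  80–112 → 33 bp
  113–141 → 29 bp
  142–175 → 34 bp
Sorted largest to smallest: 79, 34, 33, 29 bp.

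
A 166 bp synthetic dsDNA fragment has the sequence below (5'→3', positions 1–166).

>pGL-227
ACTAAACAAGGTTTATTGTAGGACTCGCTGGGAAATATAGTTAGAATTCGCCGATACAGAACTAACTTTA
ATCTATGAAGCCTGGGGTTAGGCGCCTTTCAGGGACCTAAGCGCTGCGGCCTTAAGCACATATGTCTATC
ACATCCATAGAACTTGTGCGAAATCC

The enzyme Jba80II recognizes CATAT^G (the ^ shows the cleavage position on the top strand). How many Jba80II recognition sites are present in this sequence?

CATATG occurs starting at position 129.
Jba80II cuts at 1 site.

1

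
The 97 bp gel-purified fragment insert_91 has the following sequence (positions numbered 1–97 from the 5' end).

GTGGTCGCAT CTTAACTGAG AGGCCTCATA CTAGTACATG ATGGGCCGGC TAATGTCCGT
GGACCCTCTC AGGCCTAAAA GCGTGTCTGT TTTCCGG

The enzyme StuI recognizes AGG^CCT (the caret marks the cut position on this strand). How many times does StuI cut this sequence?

AGGCCT occurs starting at positions 21, 71.
StuI cuts at 2 sites.

2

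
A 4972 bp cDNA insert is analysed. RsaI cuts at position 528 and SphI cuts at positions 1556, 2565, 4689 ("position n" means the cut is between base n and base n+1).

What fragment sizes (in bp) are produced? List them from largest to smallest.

Combined cut positions (sorted): 528, 1556, 2565, 4689.
Linear molecule, 4 cuts → 5 fragments:
  528 − 0 = 528 bp
  1556 − 528 = 1028 bp
  2565 − 1556 = 1009 bp
  4689 − 2565 = 2124 bp
  4972 − 4689 = 283 bp
Sorted largest to smallest: 2124, 1028, 1009, 528, 283 bp.

2124, 1028, 1009, 528, 283 bp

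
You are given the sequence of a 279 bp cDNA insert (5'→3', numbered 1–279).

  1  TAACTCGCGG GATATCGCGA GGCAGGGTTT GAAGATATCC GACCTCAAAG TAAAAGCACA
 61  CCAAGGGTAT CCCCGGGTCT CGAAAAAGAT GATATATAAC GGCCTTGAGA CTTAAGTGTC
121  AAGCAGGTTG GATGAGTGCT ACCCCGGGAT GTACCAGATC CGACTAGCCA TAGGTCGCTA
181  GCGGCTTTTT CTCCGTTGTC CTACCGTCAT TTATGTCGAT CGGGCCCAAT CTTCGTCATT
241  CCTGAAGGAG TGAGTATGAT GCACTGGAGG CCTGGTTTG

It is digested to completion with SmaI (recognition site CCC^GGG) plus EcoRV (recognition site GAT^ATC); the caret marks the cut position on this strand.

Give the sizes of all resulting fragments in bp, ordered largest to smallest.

SmaI sites (CCCGGG) start at positions 72, 143.
SmaI cuts after base 3 of each site, so after positions 74, 145.
EcoRV sites (GATATC) start at positions 11, 34.
EcoRV cuts after base 3 of each site, so after positions 13, 36.
Combined cut positions: 13, 36, 74, 145.
Linear molecule, 4 cuts → 5 fragments:
  1–13 → 13 bp
  14–36 → 23 bp
  37–74 → 38 bp
  75–145 → 71 bp
  146–279 → 134 bp
Sorted largest to smallest: 134, 71, 38, 23, 13 bp.

134, 71, 38, 23, 13 bp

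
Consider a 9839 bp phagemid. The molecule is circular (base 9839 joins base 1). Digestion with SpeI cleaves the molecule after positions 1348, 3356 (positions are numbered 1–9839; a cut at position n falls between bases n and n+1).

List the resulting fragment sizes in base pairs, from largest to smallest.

7831, 2008 bp

Circular molecule, 2 cuts → 2 fragments:
  3356 − 1348 = 2008 bp
  wrap: 9839 − 3356 + 1348 = 7831 bp
Sorted largest to smallest: 7831, 2008 bp.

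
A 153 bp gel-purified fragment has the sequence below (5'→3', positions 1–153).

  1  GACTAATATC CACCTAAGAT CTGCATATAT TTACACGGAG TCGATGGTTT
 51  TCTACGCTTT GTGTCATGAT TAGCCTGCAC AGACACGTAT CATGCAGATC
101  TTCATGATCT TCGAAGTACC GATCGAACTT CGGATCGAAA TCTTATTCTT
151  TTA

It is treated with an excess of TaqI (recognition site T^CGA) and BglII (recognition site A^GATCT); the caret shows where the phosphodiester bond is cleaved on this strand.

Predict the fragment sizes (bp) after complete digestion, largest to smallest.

TaqI sites (TCGA) start at positions 41, 111, 123, 135.
TaqI cuts after the first base of each site, so after positions 41, 111, 123, 135.
BglII sites (AGATCT) start at positions 17, 96.
BglII cuts after the first base of each site, so after positions 17, 96.
Combined cut positions: 17, 41, 96, 111, 123, 135.
Linear molecule, 6 cuts → 7 fragments:
  1–17 → 17 bp
  18–41 → 24 bp
  42–96 → 55 bp
  97–111 → 15 bp
  112–123 → 12 bp
  124–135 → 12 bp
  136–153 → 18 bp
Sorted largest to smallest: 55, 24, 18, 17, 15, 12, 12 bp.

55, 24, 18, 17, 15, 12, 12 bp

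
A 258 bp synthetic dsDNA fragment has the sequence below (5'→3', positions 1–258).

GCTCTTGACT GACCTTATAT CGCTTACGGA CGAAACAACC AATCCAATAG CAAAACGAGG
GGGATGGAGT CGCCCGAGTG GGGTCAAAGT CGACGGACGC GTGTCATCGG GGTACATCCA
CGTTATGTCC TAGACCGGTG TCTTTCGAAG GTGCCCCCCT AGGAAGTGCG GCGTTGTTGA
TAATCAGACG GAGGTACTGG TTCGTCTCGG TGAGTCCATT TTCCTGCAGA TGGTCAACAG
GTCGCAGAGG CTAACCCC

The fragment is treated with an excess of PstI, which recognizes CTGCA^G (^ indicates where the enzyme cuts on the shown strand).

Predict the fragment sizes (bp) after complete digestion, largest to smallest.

228, 30 bp

The PstI site (CTGCAG) starts at position 224.
PstI cuts after base 5 of each site (before the last base), so after position 228.
Linear molecule, 1 cut → 2 fragments:
  1–228 → 228 bp
  229–258 → 30 bp
Sorted largest to smallest: 228, 30 bp.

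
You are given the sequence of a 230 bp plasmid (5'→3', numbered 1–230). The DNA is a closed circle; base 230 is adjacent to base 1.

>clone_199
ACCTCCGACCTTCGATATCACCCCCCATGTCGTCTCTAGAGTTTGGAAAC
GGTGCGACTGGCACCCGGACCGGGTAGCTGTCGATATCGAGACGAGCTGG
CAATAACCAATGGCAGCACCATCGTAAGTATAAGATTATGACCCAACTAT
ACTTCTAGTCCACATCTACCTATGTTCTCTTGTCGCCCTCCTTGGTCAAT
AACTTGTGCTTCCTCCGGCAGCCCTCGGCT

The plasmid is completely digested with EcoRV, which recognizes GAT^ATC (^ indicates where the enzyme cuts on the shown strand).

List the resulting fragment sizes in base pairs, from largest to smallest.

161, 69 bp

EcoRV sites (GATATC) start at positions 14, 83.
EcoRV cuts after base 3 of each site, so after positions 16, 85.
Circular molecule, 2 cuts → 2 fragments:
  17–85 → 69 bp
  86–230 then 1–16 → 145 + 16 = 161 bp
Sorted largest to smallest: 161, 69 bp.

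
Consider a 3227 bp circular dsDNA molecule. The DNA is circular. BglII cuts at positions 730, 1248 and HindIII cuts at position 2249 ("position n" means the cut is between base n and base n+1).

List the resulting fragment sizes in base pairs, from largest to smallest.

Combined cut positions (sorted): 730, 1248, 2249.
Circular molecule, 3 cuts → 3 fragments:
  1248 − 730 = 518 bp
  2249 − 1248 = 1001 bp
  wrap: 3227 − 2249 + 730 = 1708 bp
Sorted largest to smallest: 1708, 1001, 518 bp.

1708, 1001, 518 bp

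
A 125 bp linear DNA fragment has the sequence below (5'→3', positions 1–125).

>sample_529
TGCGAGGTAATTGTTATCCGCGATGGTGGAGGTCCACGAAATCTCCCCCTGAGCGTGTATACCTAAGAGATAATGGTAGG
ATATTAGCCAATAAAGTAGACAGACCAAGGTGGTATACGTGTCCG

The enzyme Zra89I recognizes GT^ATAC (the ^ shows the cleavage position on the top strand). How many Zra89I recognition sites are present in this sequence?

2

GTATAC occurs starting at positions 57, 113.
Zra89I cuts at 2 sites.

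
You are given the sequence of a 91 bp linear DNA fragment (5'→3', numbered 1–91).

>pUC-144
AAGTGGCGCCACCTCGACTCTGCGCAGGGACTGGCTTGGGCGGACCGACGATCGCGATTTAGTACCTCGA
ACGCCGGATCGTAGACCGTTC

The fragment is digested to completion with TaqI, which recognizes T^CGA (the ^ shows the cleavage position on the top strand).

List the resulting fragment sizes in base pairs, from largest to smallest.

TaqI sites (TCGA) start at positions 14, 67.
TaqI cuts after the first base of each site, so after positions 14, 67.
Linear molecule, 2 cuts → 3 fragments:
  1–14 → 14 bp
  15–67 → 53 bp
  68–91 → 24 bp
Sorted largest to smallest: 53, 24, 14 bp.

53, 24, 14 bp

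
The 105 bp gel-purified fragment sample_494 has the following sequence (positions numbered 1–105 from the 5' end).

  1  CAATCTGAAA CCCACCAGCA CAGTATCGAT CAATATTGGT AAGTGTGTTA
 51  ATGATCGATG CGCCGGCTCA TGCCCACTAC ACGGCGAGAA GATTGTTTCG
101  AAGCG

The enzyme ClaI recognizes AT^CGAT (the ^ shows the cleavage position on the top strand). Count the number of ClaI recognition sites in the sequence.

2

ATCGAT occurs starting at positions 25, 54.
ClaI cuts at 2 sites.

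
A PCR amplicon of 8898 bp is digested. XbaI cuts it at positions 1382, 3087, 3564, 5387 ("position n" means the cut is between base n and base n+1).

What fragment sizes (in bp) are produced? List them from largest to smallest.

Linear molecule, 4 cuts → 5 fragments:
  1382 − 0 = 1382 bp
  3087 − 1382 = 1705 bp
  3564 − 3087 = 477 bp
  5387 − 3564 = 1823 bp
  8898 − 5387 = 3511 bp
Sorted largest to smallest: 3511, 1823, 1705, 1382, 477 bp.

3511, 1823, 1705, 1382, 477 bp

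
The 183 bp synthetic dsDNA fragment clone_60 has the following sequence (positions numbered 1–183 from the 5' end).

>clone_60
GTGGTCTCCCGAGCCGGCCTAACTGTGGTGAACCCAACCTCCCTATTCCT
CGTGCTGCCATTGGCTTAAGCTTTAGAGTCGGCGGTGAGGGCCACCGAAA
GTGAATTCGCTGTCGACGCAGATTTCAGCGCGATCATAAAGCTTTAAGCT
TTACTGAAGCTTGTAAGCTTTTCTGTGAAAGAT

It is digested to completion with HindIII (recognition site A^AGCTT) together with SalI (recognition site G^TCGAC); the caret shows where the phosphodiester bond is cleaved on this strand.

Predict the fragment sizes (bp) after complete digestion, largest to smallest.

68, 44, 27, 18, 11, 8, 7 bp

HindIII sites (AAGCTT) start at positions 68, 139, 146, 157, 165.
HindIII cuts after the first base of each site, so after positions 68, 139, 146, 157, 165.
The SalI site (GTCGAC) starts at position 112.
SalI cuts after the first base of each site, so after position 112.
Combined cut positions: 68, 112, 139, 146, 157, 165.
Linear molecule, 6 cuts → 7 fragments:
  1–68 → 68 bp
  69–112 → 44 bp
  113–139 → 27 bp
  140–146 → 7 bp
  147–157 → 11 bp
  158–165 → 8 bp
  166–183 → 18 bp
Sorted largest to smallest: 68, 44, 27, 18, 11, 8, 7 bp.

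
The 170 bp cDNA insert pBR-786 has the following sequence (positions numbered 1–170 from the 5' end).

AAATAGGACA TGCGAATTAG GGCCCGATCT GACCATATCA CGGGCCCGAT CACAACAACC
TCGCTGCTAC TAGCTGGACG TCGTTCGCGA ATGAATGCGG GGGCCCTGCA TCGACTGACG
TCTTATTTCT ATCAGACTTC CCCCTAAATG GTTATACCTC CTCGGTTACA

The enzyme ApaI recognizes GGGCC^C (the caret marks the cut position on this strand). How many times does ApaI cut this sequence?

3

GGGCCC occurs starting at positions 20, 42, 101.
ApaI cuts at 3 sites.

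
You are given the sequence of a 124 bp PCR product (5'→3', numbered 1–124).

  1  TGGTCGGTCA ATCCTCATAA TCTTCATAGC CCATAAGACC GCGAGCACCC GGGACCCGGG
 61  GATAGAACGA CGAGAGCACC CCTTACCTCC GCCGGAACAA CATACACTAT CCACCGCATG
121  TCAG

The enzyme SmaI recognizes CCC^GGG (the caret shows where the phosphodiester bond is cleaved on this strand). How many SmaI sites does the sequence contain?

CCCGGG occurs starting at positions 48, 55.
SmaI cuts at 2 sites.

2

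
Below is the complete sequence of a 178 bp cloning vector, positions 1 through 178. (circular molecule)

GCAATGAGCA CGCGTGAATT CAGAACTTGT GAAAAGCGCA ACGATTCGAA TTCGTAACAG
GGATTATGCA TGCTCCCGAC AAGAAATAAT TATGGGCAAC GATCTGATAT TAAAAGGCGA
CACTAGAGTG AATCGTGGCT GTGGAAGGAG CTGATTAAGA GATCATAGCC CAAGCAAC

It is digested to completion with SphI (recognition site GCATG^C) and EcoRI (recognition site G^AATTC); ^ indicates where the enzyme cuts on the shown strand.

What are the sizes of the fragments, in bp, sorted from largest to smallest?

The SphI site (GCATGC) starts at position 68.
SphI cuts after base 5 of each site (before the last base), so after position 72.
EcoRI sites (GAATTC) start at positions 16, 48.
EcoRI cuts after the first base of each site, so after positions 16, 48.
Combined cut positions: 16, 48, 72.
Circular molecule, 3 cuts → 3 fragments:
  17–48 → 32 bp
  49–72 → 24 bp
  73–178 then 1–16 → 106 + 16 = 122 bp
Sorted largest to smallest: 122, 32, 24 bp.

122, 32, 24 bp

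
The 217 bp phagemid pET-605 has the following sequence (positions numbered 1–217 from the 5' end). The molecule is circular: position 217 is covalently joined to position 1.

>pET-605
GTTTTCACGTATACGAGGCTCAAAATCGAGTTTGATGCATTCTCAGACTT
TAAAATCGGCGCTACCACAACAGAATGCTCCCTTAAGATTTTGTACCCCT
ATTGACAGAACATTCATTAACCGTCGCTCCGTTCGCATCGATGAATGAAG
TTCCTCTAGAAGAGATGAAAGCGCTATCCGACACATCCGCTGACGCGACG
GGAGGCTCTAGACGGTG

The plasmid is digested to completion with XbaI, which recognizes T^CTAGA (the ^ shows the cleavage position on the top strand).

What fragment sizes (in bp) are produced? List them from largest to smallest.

165, 52 bp

XbaI sites (TCTAGA) start at positions 155, 207.
XbaI cuts after the first base of each site, so after positions 155, 207.
Circular molecule, 2 cuts → 2 fragments:
  156–207 → 52 bp
  208–217 then 1–155 → 10 + 155 = 165 bp
Sorted largest to smallest: 165, 52 bp.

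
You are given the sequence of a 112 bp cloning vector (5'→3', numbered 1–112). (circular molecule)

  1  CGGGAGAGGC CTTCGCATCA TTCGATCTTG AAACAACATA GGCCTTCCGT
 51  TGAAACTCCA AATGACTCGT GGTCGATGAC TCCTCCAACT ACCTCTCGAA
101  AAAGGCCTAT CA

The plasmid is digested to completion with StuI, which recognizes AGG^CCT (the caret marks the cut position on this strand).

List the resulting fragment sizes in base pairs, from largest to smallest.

63, 33, 16 bp

StuI sites (AGGCCT) start at positions 7, 40, 103.
StuI cuts after base 3 of each site, so after positions 9, 42, 105.
Circular molecule, 3 cuts → 3 fragments:
  10–42 → 33 bp
  43–105 → 63 bp
  106–112 then 1–9 → 7 + 9 = 16 bp
Sorted largest to smallest: 63, 33, 16 bp.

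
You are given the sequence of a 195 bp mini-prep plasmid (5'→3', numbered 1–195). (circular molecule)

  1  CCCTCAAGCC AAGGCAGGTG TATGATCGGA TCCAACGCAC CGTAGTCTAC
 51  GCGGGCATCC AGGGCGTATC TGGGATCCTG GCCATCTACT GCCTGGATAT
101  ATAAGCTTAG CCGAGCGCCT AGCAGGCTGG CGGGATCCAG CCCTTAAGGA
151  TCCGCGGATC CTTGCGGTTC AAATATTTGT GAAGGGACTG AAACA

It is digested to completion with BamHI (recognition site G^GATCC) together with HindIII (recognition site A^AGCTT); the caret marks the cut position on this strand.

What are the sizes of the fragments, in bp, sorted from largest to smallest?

BamHI sites (GGATCC) start at positions 28, 73, 133, 148, 156.
BamHI cuts after the first base of each site, so after positions 28, 73, 133, 148, 156.
The HindIII site (AAGCTT) starts at position 103.
HindIII cuts after the first base of each site, so after position 103.
Combined cut positions: 28, 73, 103, 133, 148, 156.
Circular molecule, 6 cuts → 6 fragments:
  29–73 → 45 bp
  74–103 → 30 bp
  104–133 → 30 bp
  134–148 → 15 bp
  149–156 → 8 bp
  157–195 then 1–28 → 39 + 28 = 67 bp
Sorted largest to smallest: 67, 45, 30, 30, 15, 8 bp.

67, 45, 30, 30, 15, 8 bp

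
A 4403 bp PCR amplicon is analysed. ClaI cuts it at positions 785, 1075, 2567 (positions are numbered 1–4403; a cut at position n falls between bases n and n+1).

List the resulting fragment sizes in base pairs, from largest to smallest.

Linear molecule, 3 cuts → 4 fragments:
  785 − 0 = 785 bp
  1075 − 785 = 290 bp
  2567 − 1075 = 1492 bp
  4403 − 2567 = 1836 bp
Sorted largest to smallest: 1836, 1492, 785, 290 bp.

1836, 1492, 785, 290 bp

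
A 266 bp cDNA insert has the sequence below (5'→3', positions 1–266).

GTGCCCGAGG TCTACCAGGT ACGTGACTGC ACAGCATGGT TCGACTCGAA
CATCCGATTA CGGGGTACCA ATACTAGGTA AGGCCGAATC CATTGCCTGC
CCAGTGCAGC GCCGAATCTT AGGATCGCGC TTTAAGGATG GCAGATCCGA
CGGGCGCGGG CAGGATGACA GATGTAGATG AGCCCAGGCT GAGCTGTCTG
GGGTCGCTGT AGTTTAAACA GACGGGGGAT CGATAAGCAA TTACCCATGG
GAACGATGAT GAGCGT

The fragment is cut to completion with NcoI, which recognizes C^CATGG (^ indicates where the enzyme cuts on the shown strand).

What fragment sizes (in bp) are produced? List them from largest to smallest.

The NcoI site (CCATGG) starts at position 245.
NcoI cuts after the first base of each site, so after position 245.
Linear molecule, 1 cut → 2 fragments:
  1–245 → 245 bp
  246–266 → 21 bp
Sorted largest to smallest: 245, 21 bp.

245, 21 bp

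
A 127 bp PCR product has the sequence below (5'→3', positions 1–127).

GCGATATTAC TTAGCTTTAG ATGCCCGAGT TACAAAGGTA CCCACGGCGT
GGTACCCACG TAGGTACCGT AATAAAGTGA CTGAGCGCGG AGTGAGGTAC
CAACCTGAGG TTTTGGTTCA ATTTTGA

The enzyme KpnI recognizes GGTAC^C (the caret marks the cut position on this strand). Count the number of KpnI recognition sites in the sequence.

4

GGTACC occurs starting at positions 37, 51, 63, 96.
KpnI cuts at 4 sites.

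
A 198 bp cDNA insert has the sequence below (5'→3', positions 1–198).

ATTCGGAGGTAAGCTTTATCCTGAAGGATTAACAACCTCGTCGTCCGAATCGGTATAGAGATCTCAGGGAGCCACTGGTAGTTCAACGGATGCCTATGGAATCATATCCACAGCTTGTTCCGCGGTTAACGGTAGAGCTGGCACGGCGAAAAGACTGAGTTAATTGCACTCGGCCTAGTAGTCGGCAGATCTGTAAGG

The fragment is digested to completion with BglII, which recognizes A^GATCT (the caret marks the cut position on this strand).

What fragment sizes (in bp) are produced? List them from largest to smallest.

BglII sites (AGATCT) start at positions 59, 187.
BglII cuts after the first base of each site, so after positions 59, 187.
Linear molecule, 2 cuts → 3 fragments:
  1–59 → 59 bp
  60–187 → 128 bp
  188–198 → 11 bp
Sorted largest to smallest: 128, 59, 11 bp.

128, 59, 11 bp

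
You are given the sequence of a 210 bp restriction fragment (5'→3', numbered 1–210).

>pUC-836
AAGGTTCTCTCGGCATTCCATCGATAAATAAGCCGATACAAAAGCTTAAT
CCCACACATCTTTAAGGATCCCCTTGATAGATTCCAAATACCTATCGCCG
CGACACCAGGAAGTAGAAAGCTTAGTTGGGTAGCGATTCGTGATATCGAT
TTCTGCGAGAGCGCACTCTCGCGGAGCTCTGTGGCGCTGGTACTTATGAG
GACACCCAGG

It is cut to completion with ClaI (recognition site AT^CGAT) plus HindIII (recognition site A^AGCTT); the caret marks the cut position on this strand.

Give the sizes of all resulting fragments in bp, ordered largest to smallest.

ClaI sites (ATCGAT) start at positions 20, 145.
ClaI cuts after base 2 of each site, so after positions 21, 146.
HindIII sites (AAGCTT) start at positions 42, 118.
HindIII cuts after the first base of each site, so after positions 42, 118.
Combined cut positions: 21, 42, 118, 146.
Linear molecule, 4 cuts → 5 fragments:
  1–21 → 21 bp
  22–42 → 21 bp
  43–118 → 76 bp
  119–146 → 28 bp
  147–210 → 64 bp
Sorted largest to smallest: 76, 64, 28, 21, 21 bp.

76, 64, 28, 21, 21 bp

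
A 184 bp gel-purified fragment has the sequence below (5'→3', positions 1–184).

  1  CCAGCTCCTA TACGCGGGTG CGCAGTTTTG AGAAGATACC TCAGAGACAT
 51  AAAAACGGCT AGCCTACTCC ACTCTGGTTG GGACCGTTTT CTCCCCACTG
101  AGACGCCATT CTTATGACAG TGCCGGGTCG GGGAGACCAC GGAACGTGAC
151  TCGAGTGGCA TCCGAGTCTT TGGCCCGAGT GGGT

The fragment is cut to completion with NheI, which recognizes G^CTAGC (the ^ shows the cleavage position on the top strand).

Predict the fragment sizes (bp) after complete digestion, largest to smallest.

The NheI site (GCTAGC) starts at position 58.
NheI cuts after the first base of each site, so after position 58.
Linear molecule, 1 cut → 2 fragments:
  1–58 → 58 bp
  59–184 → 126 bp
Sorted largest to smallest: 126, 58 bp.

126, 58 bp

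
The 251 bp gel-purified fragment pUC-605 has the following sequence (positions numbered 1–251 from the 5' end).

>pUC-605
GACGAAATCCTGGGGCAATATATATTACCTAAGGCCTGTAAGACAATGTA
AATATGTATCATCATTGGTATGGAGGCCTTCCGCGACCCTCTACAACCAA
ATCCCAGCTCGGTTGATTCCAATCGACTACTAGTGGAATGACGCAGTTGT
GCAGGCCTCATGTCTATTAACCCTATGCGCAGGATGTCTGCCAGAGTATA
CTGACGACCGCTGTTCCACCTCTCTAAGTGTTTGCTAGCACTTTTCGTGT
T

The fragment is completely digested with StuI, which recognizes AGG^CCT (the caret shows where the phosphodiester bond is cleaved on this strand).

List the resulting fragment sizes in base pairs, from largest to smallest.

96, 79, 42, 34 bp

StuI sites (AGGCCT) start at positions 32, 74, 153.
StuI cuts after base 3 of each site, so after positions 34, 76, 155.
Linear molecule, 3 cuts → 4 fragments:
  1–34 → 34 bp
  35–76 → 42 bp
  77–155 → 79 bp
  156–251 → 96 bp
Sorted largest to smallest: 96, 79, 42, 34 bp.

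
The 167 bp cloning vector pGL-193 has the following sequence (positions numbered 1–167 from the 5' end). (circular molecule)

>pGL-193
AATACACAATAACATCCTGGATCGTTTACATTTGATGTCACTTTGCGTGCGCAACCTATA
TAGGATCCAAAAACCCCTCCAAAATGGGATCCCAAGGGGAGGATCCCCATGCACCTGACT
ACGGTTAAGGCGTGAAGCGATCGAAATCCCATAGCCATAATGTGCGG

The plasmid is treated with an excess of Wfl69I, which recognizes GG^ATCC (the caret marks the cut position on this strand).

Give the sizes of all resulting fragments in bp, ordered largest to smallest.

Wfl69I sites (GGATCC) start at positions 63, 87, 101.
Wfl69I cuts after base 2 of each site, so after positions 64, 88, 102.
Circular molecule, 3 cuts → 3 fragments:
  65–88 → 24 bp
  89–102 → 14 bp
  103–167 then 1–64 → 65 + 64 = 129 bp
Sorted largest to smallest: 129, 24, 14 bp.

129, 24, 14 bp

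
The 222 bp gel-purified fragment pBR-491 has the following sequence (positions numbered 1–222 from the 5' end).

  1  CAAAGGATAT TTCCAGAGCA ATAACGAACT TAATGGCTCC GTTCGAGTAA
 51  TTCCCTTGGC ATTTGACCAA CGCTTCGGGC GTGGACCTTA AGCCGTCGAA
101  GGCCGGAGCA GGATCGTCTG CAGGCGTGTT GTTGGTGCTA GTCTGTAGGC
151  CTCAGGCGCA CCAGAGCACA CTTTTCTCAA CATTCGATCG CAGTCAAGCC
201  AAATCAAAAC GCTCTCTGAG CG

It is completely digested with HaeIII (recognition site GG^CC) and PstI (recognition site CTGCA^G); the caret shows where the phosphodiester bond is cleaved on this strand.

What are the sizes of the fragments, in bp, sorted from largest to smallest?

102, 73, 27, 20 bp

HaeIII sites (GGCC) start at positions 101, 148.
HaeIII cuts after base 2 of each site, so after positions 102, 149.
The PstI site (CTGCAG) starts at position 118.
PstI cuts after base 5 of each site (before the last base), so after position 122.
Combined cut positions: 102, 122, 149.
Linear molecule, 3 cuts → 4 fragments:
  1–102 → 102 bp
  103–122 → 20 bp
  123–149 → 27 bp
  150–222 → 73 bp
Sorted largest to smallest: 102, 73, 27, 20 bp.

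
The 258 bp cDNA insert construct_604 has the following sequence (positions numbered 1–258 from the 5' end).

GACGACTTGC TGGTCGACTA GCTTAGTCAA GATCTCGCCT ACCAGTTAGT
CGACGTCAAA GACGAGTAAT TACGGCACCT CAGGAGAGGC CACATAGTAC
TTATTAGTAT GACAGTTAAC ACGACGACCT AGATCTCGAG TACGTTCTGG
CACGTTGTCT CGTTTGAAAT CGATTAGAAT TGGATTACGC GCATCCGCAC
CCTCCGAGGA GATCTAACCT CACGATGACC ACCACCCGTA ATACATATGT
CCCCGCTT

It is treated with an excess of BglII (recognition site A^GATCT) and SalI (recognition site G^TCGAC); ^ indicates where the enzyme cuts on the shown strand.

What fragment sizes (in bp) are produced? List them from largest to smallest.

BglII sites (AGATCT) start at positions 30, 131, 210.
BglII cuts after the first base of each site, so after positions 30, 131, 210.
SalI sites (GTCGAC) start at positions 13, 49.
SalI cuts after the first base of each site, so after positions 13, 49.
Combined cut positions: 13, 30, 49, 131, 210.
Linear molecule, 5 cuts → 6 fragments:
  1–13 → 13 bp
  14–30 → 17 bp
  31–49 → 19 bp
  50–131 → 82 bp
  132–210 → 79 bp
  211–258 → 48 bp
Sorted largest to smallest: 82, 79, 48, 19, 17, 13 bp.

82, 79, 48, 19, 17, 13 bp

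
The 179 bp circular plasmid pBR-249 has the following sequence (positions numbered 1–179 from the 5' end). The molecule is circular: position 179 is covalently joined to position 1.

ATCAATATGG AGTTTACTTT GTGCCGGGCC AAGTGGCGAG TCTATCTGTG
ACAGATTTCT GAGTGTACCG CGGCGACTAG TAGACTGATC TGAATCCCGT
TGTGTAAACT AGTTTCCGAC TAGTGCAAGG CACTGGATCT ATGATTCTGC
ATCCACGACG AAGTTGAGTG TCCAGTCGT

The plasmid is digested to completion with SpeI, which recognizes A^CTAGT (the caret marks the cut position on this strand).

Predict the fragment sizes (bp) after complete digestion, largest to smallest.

136, 32, 11 bp

SpeI sites (ACTAGT) start at positions 76, 108, 119.
SpeI cuts after the first base of each site, so after positions 76, 108, 119.
Circular molecule, 3 cuts → 3 fragments:
  77–108 → 32 bp
  109–119 → 11 bp
  120–179 then 1–76 → 60 + 76 = 136 bp
Sorted largest to smallest: 136, 32, 11 bp.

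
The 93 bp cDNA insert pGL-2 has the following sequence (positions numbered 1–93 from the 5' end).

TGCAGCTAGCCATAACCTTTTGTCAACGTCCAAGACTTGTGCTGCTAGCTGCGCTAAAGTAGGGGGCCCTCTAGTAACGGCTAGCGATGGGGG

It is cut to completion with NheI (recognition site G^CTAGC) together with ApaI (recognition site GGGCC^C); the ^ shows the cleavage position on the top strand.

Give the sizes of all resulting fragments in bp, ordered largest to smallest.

39, 24, 13, 12, 5 bp

NheI sites (GCTAGC) start at positions 5, 44, 80.
NheI cuts after the first base of each site, so after positions 5, 44, 80.
The ApaI site (GGGCCC) starts at position 64.
ApaI cuts after base 5 of each site (before the last base), so after position 68.
Combined cut positions: 5, 44, 68, 80.
Linear molecule, 4 cuts → 5 fragments:
  1–5 → 5 bp
  6–44 → 39 bp
  45–68 → 24 bp
  69–80 → 12 bp
  81–93 → 13 bp
Sorted largest to smallest: 39, 24, 13, 12, 5 bp.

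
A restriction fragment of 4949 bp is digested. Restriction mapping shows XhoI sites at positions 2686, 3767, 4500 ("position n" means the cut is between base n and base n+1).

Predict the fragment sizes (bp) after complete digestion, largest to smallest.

Linear molecule, 3 cuts → 4 fragments:
  2686 − 0 = 2686 bp
  3767 − 2686 = 1081 bp
  4500 − 3767 = 733 bp
  4949 − 4500 = 449 bp
Sorted largest to smallest: 2686, 1081, 733, 449 bp.

2686, 1081, 733, 449 bp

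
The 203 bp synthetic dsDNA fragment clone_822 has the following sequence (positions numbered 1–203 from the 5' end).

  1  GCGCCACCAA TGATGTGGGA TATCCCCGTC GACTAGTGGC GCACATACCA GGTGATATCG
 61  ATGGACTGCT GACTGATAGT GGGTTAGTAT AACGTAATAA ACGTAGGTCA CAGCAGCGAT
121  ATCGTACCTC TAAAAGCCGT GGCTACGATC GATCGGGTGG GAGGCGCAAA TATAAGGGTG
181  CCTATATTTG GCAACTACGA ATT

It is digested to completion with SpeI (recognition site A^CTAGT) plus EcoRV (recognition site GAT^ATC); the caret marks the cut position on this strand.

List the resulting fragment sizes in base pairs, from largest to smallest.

The SpeI site (ACTAGT) starts at position 32.
SpeI cuts after the first base of each site, so after position 32.
EcoRV sites (GATATC) start at positions 19, 54, 118.
EcoRV cuts after base 3 of each site, so after positions 21, 56, 120.
Combined cut positions: 21, 32, 56, 120.
Linear molecule, 4 cuts → 5 fragments:
  1–21 → 21 bp
  22–32 → 11 bp
  33–56 → 24 bp
  57–120 → 64 bp
  121–203 → 83 bp
Sorted largest to smallest: 83, 64, 24, 21, 11 bp.

83, 64, 24, 21, 11 bp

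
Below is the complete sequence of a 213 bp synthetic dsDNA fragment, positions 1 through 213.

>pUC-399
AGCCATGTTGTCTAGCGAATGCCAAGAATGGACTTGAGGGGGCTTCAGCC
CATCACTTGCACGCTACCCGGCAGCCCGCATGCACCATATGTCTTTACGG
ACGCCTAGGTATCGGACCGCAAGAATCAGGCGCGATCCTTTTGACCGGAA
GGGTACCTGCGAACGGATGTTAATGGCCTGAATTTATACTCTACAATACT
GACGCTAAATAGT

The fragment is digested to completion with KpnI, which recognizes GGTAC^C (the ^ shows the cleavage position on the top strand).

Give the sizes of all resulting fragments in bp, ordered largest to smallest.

The KpnI site (GGTACC) starts at position 152.
KpnI cuts after base 5 of each site (before the last base), so after position 156.
Linear molecule, 1 cut → 2 fragments:
  1–156 → 156 bp
  157–213 → 57 bp
Sorted largest to smallest: 156, 57 bp.

156, 57 bp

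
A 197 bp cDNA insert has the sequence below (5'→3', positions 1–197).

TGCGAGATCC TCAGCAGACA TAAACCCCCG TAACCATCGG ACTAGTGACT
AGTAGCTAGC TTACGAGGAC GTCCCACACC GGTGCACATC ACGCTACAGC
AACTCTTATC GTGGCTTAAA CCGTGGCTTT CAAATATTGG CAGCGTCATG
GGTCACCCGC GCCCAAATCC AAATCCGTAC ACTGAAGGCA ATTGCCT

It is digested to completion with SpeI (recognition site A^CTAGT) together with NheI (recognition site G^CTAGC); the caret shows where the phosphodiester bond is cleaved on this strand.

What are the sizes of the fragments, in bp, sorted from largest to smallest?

142, 41, 7, 7 bp

SpeI sites (ACTAGT) start at positions 41, 48.
SpeI cuts after the first base of each site, so after positions 41, 48.
The NheI site (GCTAGC) starts at position 55.
NheI cuts after the first base of each site, so after position 55.
Combined cut positions: 41, 48, 55.
Linear molecule, 3 cuts → 4 fragments:
  1–41 → 41 bp
  42–48 → 7 bp
  49–55 → 7 bp
  56–197 → 142 bp
Sorted largest to smallest: 142, 41, 7, 7 bp.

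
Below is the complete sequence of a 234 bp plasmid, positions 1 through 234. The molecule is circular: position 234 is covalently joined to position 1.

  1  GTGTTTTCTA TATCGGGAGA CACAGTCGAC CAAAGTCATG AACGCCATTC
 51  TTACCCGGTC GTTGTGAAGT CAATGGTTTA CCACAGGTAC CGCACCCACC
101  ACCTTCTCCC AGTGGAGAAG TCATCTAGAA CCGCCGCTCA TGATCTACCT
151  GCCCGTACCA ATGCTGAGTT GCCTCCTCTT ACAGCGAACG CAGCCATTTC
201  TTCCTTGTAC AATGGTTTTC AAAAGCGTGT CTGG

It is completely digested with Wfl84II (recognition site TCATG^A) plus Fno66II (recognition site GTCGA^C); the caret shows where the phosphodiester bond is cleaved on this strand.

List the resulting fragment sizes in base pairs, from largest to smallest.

121, 102, 11 bp

Wfl84II sites (TCATGA) start at positions 36, 138.
Wfl84II cuts after base 5 of each site (before the last base), so after positions 40, 142.
The Fno66II site (GTCGAC) starts at position 25.
Fno66II cuts after base 5 of each site (before the last base), so after position 29.
Combined cut positions: 29, 40, 142.
Circular molecule, 3 cuts → 3 fragments:
  30–40 → 11 bp
  41–142 → 102 bp
  143–234 then 1–29 → 92 + 29 = 121 bp
Sorted largest to smallest: 121, 102, 11 bp.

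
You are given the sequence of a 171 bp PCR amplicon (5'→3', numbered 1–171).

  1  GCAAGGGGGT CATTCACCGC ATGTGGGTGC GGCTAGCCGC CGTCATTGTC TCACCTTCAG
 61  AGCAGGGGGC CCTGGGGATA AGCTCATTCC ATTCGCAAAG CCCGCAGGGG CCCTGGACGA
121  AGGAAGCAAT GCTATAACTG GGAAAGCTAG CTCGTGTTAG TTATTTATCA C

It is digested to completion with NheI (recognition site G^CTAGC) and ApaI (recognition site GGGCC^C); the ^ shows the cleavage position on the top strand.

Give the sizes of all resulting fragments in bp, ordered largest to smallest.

41, 39, 34, 32, 25 bp

NheI sites (GCTAGC) start at positions 32, 146.
NheI cuts after the first base of each site, so after positions 32, 146.
ApaI sites (GGGCCC) start at positions 67, 108.
ApaI cuts after base 5 of each site (before the last base), so after positions 71, 112.
Combined cut positions: 32, 71, 112, 146.
Linear molecule, 4 cuts → 5 fragments:
  1–32 → 32 bp
  33–71 → 39 bp
  72–112 → 41 bp
  113–146 → 34 bp
  147–171 → 25 bp
Sorted largest to smallest: 41, 39, 34, 32, 25 bp.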